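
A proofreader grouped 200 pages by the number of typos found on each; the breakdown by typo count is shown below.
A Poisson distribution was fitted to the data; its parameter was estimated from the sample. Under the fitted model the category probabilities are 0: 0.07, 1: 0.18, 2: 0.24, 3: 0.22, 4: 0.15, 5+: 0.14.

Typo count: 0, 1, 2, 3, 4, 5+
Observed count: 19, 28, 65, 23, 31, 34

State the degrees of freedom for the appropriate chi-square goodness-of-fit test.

There are k = 6 categories and 1 parameter estimated from the data, so df = 6 − 1 − 1 = 4.

4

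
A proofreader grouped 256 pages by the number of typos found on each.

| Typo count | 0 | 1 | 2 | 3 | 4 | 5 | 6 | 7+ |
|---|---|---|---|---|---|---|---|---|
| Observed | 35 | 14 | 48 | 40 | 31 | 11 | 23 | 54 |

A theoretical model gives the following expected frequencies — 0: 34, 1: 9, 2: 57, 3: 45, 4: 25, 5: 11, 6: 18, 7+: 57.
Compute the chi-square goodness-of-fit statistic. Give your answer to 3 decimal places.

0: (35 − 34)²/34 = 1/34 = 0.0294
1: (14 − 9)²/9 = 25/9 = 2.7778
2: (48 − 57)²/57 = 81/57 = 1.4211
3: (40 − 45)²/45 = 25/45 = 0.5556
4: (31 − 25)²/25 = 36/25 = 1.4400
5: (11 − 11)²/11 = 0/11 = 0.0000
6: (23 − 18)²/18 = 25/18 = 1.3889
7+: (54 − 57)²/57 = 9/57 = 0.1579
Sum = 7.771

7.771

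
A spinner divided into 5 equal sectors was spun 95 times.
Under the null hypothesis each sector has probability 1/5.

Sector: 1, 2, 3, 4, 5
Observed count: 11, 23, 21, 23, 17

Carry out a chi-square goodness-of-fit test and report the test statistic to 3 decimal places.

Expected count for each of the 5 categories: 95/5 = 19.
1: (11 − 19)²/19 = 64/19 = 3.3684
2: (23 − 19)²/19 = 16/19 = 0.8421
3: (21 − 19)²/19 = 4/19 = 0.2105
4: (23 − 19)²/19 = 16/19 = 0.8421
5: (17 − 19)²/19 = 4/19 = 0.2105
Sum = 5.474

5.474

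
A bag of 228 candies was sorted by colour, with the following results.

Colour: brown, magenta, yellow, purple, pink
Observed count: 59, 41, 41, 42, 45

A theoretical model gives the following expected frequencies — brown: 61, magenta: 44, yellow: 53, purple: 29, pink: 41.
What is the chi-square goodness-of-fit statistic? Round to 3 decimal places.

9.205

brown: (59 − 61)²/61 = 4/61 = 0.0656
magenta: (41 − 44)²/44 = 9/44 = 0.2045
yellow: (41 − 53)²/53 = 144/53 = 2.7170
purple: (42 − 29)²/29 = 169/29 = 5.8276
pink: (45 − 41)²/41 = 16/41 = 0.3902
Sum = 9.205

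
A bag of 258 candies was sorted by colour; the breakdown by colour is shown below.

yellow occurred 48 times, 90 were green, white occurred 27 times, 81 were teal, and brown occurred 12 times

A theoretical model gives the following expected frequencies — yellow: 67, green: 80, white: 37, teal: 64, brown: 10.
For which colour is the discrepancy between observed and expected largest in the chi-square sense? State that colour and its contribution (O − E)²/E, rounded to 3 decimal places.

yellow, 5.388

cat         O        E   (O−E)²/E
yellow     48       67     5.3881
green      90       80     1.2500
white      27       37     2.7027
teal       81       64     4.5156
brown      12       10     0.4000
The largest term is for yellow: 5.388.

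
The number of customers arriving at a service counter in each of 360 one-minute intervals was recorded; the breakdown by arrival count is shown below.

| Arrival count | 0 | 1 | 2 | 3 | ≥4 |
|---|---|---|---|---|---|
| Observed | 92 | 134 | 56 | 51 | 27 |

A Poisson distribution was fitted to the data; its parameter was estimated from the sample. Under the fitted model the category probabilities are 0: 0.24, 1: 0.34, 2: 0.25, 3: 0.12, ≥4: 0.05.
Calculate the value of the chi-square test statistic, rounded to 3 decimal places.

20.215

Expected counts E_i = n·p_i: 360×0.24 = 86.4, 360×0.34 = 122.4, 360×0.25 = 90, 360×0.12 = 43.2, 360×0.05 = 18.
0: (92 − 86.4)²/86.4 = 31.36/86.4 = 0.3630
1: (134 − 122.4)²/122.4 = 134.56/122.4 = 1.0993
2: (56 − 90)²/90 = 1156/90 = 12.8444
3: (51 − 43.2)²/43.2 = 60.84/43.2 = 1.4083
≥4: (27 − 18)²/18 = 81/18 = 4.5000
Sum = 20.215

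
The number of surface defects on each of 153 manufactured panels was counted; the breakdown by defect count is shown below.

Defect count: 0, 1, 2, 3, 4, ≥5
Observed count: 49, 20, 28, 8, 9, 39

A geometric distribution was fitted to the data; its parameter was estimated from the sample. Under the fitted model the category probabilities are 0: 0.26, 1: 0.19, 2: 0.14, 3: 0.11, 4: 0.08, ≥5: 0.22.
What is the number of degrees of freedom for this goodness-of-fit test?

There are k = 6 categories and 1 parameter estimated from the data, so df = 6 − 1 − 1 = 4.

4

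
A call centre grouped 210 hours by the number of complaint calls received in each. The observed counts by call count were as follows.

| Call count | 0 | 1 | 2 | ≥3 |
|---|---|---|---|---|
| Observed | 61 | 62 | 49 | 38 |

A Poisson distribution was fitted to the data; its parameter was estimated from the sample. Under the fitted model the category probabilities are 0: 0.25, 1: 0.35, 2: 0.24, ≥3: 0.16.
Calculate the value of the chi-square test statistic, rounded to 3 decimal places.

3.791

Expected counts E_i = n·p_i: 210×0.25 = 52.5, 210×0.35 = 73.5, 210×0.24 = 50.4, 210×0.16 = 33.6.
χ² = (61−52.5)²/52.5 + (62−73.5)²/73.5 + (49−50.4)²/50.4 + (38−33.6)²/33.6
   = 1.3762 + 1.7993 + 0.0389 + 0.5762
Sum = 3.791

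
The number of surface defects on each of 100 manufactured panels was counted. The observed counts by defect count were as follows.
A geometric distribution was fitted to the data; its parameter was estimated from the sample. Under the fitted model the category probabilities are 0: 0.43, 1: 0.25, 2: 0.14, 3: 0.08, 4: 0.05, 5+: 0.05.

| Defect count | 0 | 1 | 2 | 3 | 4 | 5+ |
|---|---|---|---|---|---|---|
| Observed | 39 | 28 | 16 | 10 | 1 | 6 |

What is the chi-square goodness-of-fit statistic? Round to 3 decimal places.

4.918

Expected counts E_i = n·p_i: 100×0.43 = 43, 100×0.25 = 25, 100×0.14 = 14, 100×0.08 = 8, 100×0.05 = 5, 100×0.05 = 5.
cat         O        E   (O−E)²/E
0          39       43     0.3721
1          28       25     0.3600
2          16       14     0.2857
3          10        8     0.5000
4           1        5     3.2000
5+          6        5     0.2000
Sum = 4.918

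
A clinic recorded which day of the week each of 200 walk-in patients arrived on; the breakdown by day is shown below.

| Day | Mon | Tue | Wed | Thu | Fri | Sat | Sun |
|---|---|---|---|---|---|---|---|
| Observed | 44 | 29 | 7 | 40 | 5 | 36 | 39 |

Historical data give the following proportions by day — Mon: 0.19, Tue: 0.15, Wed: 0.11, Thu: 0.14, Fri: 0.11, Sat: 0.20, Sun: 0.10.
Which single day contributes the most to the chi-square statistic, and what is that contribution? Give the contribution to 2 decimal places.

Sun, 18.05

Expected counts E_i = n·p_i: 200×0.19 = 38, 200×0.15 = 30, 200×0.11 = 22, 200×0.14 = 28, 200×0.11 = 22, 200×0.20 = 40, 200×0.10 = 20.
Mon: (44 − 38)²/38 = 36/38 = 0.947
Tue: (29 − 30)²/30 = 1/30 = 0.033
Wed: (7 − 22)²/22 = 225/22 = 10.227
Thu: (40 − 28)²/28 = 144/28 = 5.143
Fri: (5 − 22)²/22 = 289/22 = 13.136
Sat: (36 − 40)²/40 = 16/40 = 0.400
Sun: (39 − 20)²/20 = 361/20 = 18.050
The largest term is for Sun: 18.05.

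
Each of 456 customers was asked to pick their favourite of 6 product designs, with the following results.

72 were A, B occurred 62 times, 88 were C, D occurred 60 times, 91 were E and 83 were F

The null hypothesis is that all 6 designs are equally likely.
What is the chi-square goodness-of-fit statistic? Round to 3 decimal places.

Under H₀ each category has probability 1/6, so each expected count is 456/6 = 76.
χ² = (72−76)²/76 + (62−76)²/76 + (88−76)²/76 + (60−76)²/76 + (91−76)²/76 + (83−76)²/76
   = 0.2105 + 2.5789 + 1.8947 + 3.3684 + 2.9605 + 0.6447
Sum = 11.658

11.658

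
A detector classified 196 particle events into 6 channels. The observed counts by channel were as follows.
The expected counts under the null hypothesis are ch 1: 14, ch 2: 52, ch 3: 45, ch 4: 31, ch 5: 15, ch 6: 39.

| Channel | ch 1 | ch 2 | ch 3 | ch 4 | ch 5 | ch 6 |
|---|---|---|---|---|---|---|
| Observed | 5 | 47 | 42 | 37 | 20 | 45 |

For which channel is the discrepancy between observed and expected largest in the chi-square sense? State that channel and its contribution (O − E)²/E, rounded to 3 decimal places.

χ² = (5−14)²/14 + (47−52)²/52 + (42−45)²/45 + (37−31)²/31 + (20−15)²/15 + (45−39)²/39
   = 5.7857 + 0.4808 + 0.2000 + 1.1613 + 1.6667 + 0.9231
The largest term is for ch 1: 5.786.

ch 1, 5.786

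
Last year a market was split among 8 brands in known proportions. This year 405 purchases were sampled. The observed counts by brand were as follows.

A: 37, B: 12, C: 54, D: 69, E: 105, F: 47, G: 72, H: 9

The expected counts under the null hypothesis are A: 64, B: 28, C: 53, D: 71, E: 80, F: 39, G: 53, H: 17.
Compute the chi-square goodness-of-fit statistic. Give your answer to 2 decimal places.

χ² = (37−64)²/64 + (12−28)²/28 + (54−53)²/53 + (69−71)²/71 + (105−80)²/80 + (47−39)²/39 + (72−53)²/53 + (9−17)²/17
   = 11.391 + 9.143 + 0.019 + 0.056 + 7.813 + 1.641 + 6.811 + 3.765
Sum = 40.64

40.64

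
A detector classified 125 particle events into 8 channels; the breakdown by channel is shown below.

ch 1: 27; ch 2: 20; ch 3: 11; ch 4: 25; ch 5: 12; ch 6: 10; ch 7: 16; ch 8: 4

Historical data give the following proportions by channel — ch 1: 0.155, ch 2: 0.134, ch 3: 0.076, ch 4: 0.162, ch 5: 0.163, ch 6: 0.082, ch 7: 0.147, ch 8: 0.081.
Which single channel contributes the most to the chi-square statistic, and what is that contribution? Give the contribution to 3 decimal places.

ch 8, 3.705

Expected counts E_i = n·p_i: 125×0.155 = 19.375, 125×0.134 = 16.75, 125×0.076 = 9.5, 125×0.162 = 20.25, 125×0.163 = 20.375, 125×0.082 = 10.25, 125×0.147 = 18.375, 125×0.081 = 10.125.
χ² = (27−19.375)²/19.375 + (20−16.75)²/16.75 + (11−9.5)²/9.5 + (25−20.25)²/20.25 + (12−20.375)²/20.375 + (10−10.25)²/10.25 + (16−18.375)²/18.375 + (4−10.125)²/10.125
   = 3.0008 + 0.6306 + 0.2368 + 1.1142 + 3.4425 + 0.0061 + 0.3070 + 3.7052
The largest term is for ch 8: 3.705.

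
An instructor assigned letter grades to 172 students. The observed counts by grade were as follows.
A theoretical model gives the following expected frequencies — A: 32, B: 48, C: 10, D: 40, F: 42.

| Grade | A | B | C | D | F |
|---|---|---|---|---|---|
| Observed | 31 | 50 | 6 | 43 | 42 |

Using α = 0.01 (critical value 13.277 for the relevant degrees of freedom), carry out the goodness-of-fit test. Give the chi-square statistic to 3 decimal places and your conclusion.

cat         O        E   (O−E)²/E
A          31       32     0.0313
B          50       48     0.0833
C           6       10     1.6000
D          43       40     0.2250
F          42       42     0.0000
Sum = 1.940
df = 4. Since 1.940 < 13.277, we do not reject H₀.

1.940; do not reject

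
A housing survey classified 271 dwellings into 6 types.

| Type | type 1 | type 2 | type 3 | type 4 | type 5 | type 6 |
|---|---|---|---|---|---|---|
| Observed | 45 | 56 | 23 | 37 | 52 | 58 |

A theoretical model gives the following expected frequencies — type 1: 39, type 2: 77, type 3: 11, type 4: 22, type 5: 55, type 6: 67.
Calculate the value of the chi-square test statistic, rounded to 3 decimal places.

31.341

χ² = (45−39)²/39 + (56−77)²/77 + (23−11)²/11 + (37−22)²/22 + (52−55)²/55 + (58−67)²/67
   = 0.9231 + 5.7273 + 13.0909 + 10.2273 + 0.1636 + 1.2090
Sum = 31.341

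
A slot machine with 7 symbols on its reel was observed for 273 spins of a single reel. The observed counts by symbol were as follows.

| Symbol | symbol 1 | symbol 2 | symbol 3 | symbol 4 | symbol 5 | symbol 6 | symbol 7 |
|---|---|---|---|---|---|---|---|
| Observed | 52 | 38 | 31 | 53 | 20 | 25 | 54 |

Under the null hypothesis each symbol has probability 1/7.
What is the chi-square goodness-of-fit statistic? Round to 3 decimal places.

Under H₀ each category has probability 1/7, so each expected count is 273/7 = 39.
symbol 1: (52 − 39)²/39 = 169/39 = 4.3333
symbol 2: (38 − 39)²/39 = 1/39 = 0.0256
symbol 3: (31 − 39)²/39 = 64/39 = 1.6410
symbol 4: (53 − 39)²/39 = 196/39 = 5.0256
symbol 5: (20 − 39)²/39 = 361/39 = 9.2564
symbol 6: (25 − 39)²/39 = 196/39 = 5.0256
symbol 7: (54 − 39)²/39 = 225/39 = 5.7692
Sum = 31.077

31.077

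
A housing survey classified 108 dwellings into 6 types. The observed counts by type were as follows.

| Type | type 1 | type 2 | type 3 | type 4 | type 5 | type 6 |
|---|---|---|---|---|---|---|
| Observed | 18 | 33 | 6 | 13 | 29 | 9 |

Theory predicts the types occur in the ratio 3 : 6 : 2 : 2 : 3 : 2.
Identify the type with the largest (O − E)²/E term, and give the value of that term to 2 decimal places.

Ratio total = 18. Expected counts: 108×3/18 = 18, 108×6/18 = 36, 108×2/18 = 12, 108×2/18 = 12, 108×3/18 = 18, 108×2/18 = 12.
type 1: (18 − 18)²/18 = 0/18 = 0.000
type 2: (33 − 36)²/36 = 9/36 = 0.250
type 3: (6 − 12)²/12 = 36/12 = 3.000
type 4: (13 − 12)²/12 = 1/12 = 0.083
type 5: (29 − 18)²/18 = 121/18 = 6.722
type 6: (9 − 12)²/12 = 9/12 = 0.750
The largest term is for type 5: 6.72.

type 5, 6.72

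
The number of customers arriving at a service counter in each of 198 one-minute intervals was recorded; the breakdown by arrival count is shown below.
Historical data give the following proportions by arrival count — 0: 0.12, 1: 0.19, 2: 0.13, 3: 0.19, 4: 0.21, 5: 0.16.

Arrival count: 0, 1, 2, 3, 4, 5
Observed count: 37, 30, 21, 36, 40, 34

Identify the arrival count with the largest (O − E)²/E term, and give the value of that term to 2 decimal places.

Expected counts E_i = n·p_i: 198×0.12 = 23.76, 198×0.19 = 37.62, 198×0.13 = 25.74, 198×0.19 = 37.62, 198×0.21 = 41.58, 198×0.16 = 31.68.
cat         O        E   (O−E)²/E
0          37    23.76      7.378
1          30    37.62      1.543
2          21    25.74      0.873
3          36    37.62      0.070
4          40    41.58      0.060
5          34    31.68      0.170
The largest term is for 0: 7.38.

0, 7.38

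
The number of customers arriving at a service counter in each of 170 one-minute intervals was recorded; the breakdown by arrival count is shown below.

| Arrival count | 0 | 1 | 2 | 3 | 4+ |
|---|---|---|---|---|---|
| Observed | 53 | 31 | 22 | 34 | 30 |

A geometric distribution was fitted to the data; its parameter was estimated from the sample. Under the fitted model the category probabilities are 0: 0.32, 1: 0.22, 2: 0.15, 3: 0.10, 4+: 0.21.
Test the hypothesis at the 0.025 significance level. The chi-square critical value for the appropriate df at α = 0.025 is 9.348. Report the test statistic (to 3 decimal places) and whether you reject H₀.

19.522; reject

Expected counts E_i = n·p_i: 170×0.32 = 54.4, 170×0.22 = 37.4, 170×0.15 = 25.5, 170×0.10 = 17, 170×0.21 = 35.7.
χ² = (53−54.4)²/54.4 + (31−37.4)²/37.4 + (22−25.5)²/25.5 + (34−17)²/17 + (30−35.7)²/35.7
   = 0.0360 + 1.0952 + 0.4804 + 17.0000 + 0.9101
Sum = 19.522
df = 3. Since 19.522 > 9.348, we reject H₀.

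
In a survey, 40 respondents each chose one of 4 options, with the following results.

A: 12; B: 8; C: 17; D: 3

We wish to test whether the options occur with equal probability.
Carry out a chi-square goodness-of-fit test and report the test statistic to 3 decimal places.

10.600

Expected count for each of the 4 categories: 40/4 = 10.
χ² = (12−10)²/10 + (8−10)²/10 + (17−10)²/10 + (3−10)²/10
   = 0.4000 + 0.4000 + 4.9000 + 4.9000
Sum = 10.600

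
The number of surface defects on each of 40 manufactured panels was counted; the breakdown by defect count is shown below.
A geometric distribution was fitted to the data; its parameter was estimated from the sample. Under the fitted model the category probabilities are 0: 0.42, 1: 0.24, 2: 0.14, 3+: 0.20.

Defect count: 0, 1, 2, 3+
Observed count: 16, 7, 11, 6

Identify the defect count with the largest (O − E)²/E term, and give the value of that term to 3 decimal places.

2, 5.207

Expected counts E_i = n·p_i: 40×0.42 = 16.8, 40×0.24 = 9.6, 40×0.14 = 5.6, 40×0.20 = 8.
0: (16 − 16.8)²/16.8 = 0.64/16.8 = 0.0381
1: (7 − 9.6)²/9.6 = 6.76/9.6 = 0.7042
2: (11 − 5.6)²/5.6 = 29.16/5.6 = 5.2071
3+: (6 − 8)²/8 = 4/8 = 0.5000
The largest term is for 2: 5.207.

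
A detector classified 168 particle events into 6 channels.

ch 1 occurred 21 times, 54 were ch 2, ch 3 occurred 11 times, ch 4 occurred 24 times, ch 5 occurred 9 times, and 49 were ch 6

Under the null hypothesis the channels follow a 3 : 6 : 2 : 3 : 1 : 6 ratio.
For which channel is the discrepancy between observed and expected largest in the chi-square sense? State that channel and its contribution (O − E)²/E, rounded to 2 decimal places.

ch 3, 1.56

Ratio total = 21. Expected counts: 168×3/21 = 24, 168×6/21 = 48, 168×2/21 = 16, 168×3/21 = 24, 168×1/21 = 8, 168×6/21 = 48.
cat         O        E   (O−E)²/E
ch 1       21       24      0.375
ch 2       54       48      0.750
ch 3       11       16      1.563
ch 4       24       24      0.000
ch 5        9        8      0.125
ch 6       49       48      0.021
The largest term is for ch 3: 1.56.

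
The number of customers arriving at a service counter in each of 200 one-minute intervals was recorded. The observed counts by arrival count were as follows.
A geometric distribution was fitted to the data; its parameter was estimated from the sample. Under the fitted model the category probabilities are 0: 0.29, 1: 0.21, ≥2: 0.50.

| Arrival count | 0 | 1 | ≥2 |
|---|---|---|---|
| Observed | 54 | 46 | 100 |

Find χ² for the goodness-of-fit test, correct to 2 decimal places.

0.66

Expected counts E_i = n·p_i: 200×0.29 = 58, 200×0.21 = 42, 200×0.50 = 100.
χ² = (54−58)²/58 + (46−42)²/42 + (100−100)²/100
   = 0.276 + 0.381 + 0.000
Sum = 0.66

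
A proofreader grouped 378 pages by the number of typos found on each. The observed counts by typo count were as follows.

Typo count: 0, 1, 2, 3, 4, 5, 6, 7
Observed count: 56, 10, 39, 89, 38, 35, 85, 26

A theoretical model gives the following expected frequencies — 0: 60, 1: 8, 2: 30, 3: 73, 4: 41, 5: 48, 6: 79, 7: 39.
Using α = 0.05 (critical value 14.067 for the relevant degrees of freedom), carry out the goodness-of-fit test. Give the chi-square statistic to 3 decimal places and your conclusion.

15.503; reject

χ² = (56−60)²/60 + (10−8)²/8 + (39−30)²/30 + (89−73)²/73 + (38−41)²/41 + (35−48)²/48 + (85−79)²/79 + (26−39)²/39
   = 0.2667 + 0.5000 + 2.7000 + 3.5068 + 0.2195 + 3.5208 + 0.4557 + 4.3333
Sum = 15.503
df = 7. Since 15.503 > 14.067, we reject H₀.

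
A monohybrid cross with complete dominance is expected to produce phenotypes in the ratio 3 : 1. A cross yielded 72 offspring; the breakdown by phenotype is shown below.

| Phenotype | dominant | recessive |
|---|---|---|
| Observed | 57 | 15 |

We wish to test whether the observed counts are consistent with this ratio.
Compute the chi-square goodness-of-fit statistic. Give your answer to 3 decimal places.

0.667

Ratio total = 4. Expected counts: 72×3/4 = 54, 72×1/4 = 18.
dominant: (57 − 54)²/54 = 9/54 = 0.1667
recessive: (15 − 18)²/18 = 9/18 = 0.5000
Sum = 0.667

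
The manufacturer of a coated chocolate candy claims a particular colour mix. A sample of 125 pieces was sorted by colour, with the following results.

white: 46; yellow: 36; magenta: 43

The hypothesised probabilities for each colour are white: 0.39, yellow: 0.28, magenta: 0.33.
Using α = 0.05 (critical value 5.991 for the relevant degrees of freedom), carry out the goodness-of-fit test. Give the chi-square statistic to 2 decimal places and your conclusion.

Expected counts E_i = n·p_i: 125×0.39 = 48.75, 125×0.28 = 35, 125×0.33 = 41.25.
white: (46 − 48.75)²/48.75 = 7.5625/48.75 = 0.155
yellow: (36 − 35)²/35 = 1/35 = 0.029
magenta: (43 − 41.25)²/41.25 = 3.0625/41.25 = 0.074
Sum = 0.26
df = 2. Since 0.26 < 5.991, we do not reject H₀.

0.26; do not reject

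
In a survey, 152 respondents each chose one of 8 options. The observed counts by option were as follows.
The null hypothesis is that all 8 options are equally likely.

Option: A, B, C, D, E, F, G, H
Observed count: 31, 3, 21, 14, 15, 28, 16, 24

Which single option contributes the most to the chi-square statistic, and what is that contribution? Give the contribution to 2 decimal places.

B, 13.47

Expected count for each of the 8 categories: 152/8 = 19.
A: (31 − 19)²/19 = 144/19 = 7.579
B: (3 − 19)²/19 = 256/19 = 13.474
C: (21 − 19)²/19 = 4/19 = 0.211
D: (14 − 19)²/19 = 25/19 = 1.316
E: (15 − 19)²/19 = 16/19 = 0.842
F: (28 − 19)²/19 = 81/19 = 4.263
G: (16 − 19)²/19 = 9/19 = 0.474
H: (24 − 19)²/19 = 25/19 = 1.316
The largest term is for B: 13.47.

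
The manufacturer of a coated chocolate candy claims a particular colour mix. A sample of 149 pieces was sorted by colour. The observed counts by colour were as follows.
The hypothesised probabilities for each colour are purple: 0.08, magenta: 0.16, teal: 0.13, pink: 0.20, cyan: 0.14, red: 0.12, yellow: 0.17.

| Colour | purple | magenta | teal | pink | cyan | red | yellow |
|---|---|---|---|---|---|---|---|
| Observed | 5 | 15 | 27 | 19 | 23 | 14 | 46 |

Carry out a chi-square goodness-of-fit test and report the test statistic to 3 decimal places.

32.144

Expected counts E_i = n·p_i: 149×0.08 = 11.92, 149×0.16 = 23.84, 149×0.13 = 19.37, 149×0.20 = 29.8, 149×0.14 = 20.86, 149×0.12 = 17.88, 149×0.17 = 25.33.
cat          O        E   (O−E)²/E
purple       5    11.92     4.0173
magenta     15    23.84     3.2779
teal        27    19.37     3.0055
pink        19     29.8     3.9141
cyan        23    20.86     0.2195
red         14    17.88     0.8420
yellow      46    25.33    16.8673
Sum = 32.144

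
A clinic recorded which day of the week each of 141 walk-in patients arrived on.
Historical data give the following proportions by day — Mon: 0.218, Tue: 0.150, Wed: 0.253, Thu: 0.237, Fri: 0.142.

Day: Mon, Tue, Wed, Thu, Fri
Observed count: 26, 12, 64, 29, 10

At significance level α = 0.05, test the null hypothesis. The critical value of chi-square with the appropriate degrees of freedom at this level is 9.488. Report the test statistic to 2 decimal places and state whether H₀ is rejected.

Expected counts E_i = n·p_i: 141×0.218 = 30.738, 141×0.150 = 21.15, 141×0.253 = 35.673, 141×0.237 = 33.417, 141×0.142 = 20.022.
χ² = (26−30.738)²/30.738 + (12−21.15)²/21.15 + (64−35.673)²/35.673 + (29−33.417)²/33.417 + (10−20.022)²/20.022
   = 0.730 + 3.959 + 22.494 + 0.584 + 5.017
Sum = 32.78
df = 4. Since 32.78 > 9.488, we reject H₀.

32.78; reject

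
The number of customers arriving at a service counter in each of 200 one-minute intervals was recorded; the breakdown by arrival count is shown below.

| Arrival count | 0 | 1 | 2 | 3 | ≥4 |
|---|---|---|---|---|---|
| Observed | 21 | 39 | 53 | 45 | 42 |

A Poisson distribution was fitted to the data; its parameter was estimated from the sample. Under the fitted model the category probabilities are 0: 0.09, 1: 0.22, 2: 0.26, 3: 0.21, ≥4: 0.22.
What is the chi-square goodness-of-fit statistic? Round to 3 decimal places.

1.393

Expected counts E_i = n·p_i: 200×0.09 = 18, 200×0.22 = 44, 200×0.26 = 52, 200×0.21 = 42, 200×0.22 = 44.
χ² = (21−18)²/18 + (39−44)²/44 + (53−52)²/52 + (45−42)²/42 + (42−44)²/44
   = 0.5000 + 0.5682 + 0.0192 + 0.2143 + 0.0909
Sum = 1.393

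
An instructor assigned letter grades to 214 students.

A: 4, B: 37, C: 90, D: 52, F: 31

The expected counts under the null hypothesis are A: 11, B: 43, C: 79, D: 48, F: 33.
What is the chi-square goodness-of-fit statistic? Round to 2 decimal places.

A: (4 − 11)²/11 = 49/11 = 4.455
B: (37 − 43)²/43 = 36/43 = 0.837
C: (90 − 79)²/79 = 121/79 = 1.532
D: (52 − 48)²/48 = 16/48 = 0.333
F: (31 − 33)²/33 = 4/33 = 0.121
Sum = 7.28

7.28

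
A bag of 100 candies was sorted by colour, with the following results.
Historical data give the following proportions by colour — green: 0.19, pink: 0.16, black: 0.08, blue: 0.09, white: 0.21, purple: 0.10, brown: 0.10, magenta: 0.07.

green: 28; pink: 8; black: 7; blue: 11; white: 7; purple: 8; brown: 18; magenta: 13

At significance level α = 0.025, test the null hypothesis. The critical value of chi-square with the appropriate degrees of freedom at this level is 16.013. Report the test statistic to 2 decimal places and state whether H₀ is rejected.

30.11; reject

Expected counts E_i = n·p_i: 100×0.19 = 19, 100×0.16 = 16, 100×0.08 = 8, 100×0.09 = 9, 100×0.21 = 21, 100×0.10 = 10, 100×0.10 = 10, 100×0.07 = 7.
green: (28 − 19)²/19 = 81/19 = 4.263
pink: (8 − 16)²/16 = 64/16 = 4.000
black: (7 − 8)²/8 = 1/8 = 0.125
blue: (11 − 9)²/9 = 4/9 = 0.444
white: (7 − 21)²/21 = 196/21 = 9.333
purple: (8 − 10)²/10 = 4/10 = 0.400
brown: (18 − 10)²/10 = 64/10 = 6.400
magenta: (13 − 7)²/7 = 36/7 = 5.143
Sum = 30.11
df = 7. Since 30.11 > 16.013, we reject H₀.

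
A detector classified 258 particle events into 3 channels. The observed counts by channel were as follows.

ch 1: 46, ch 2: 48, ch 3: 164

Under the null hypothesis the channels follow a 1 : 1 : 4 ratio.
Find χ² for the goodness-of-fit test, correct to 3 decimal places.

1.163

Ratio total = 6. Expected counts: 258×1/6 = 43, 258×1/6 = 43, 258×4/6 = 172.
cat         O        E   (O−E)²/E
ch 1       46       43     0.2093
ch 2       48       43     0.5814
ch 3      164      172     0.3721
Sum = 1.163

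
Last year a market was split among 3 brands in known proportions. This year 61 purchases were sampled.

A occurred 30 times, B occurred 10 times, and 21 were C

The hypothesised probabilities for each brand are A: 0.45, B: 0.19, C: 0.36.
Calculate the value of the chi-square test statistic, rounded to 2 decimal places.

Expected counts E_i = n·p_i: 61×0.45 = 27.45, 61×0.19 = 11.59, 61×0.36 = 21.96.
A: (30 − 27.45)²/27.45 = 6.5025/27.45 = 0.237
B: (10 − 11.59)²/11.59 = 2.5281/11.59 = 0.218
C: (21 − 21.96)²/21.96 = 0.9216/21.96 = 0.042
Sum = 0.50

0.50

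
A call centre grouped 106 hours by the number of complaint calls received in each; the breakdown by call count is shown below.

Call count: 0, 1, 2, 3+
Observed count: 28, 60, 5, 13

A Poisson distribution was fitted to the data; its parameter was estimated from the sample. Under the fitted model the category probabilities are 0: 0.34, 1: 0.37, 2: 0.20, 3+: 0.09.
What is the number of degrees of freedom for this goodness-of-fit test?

2

There are k = 4 categories and 1 parameter estimated from the data, so df = 4 − 1 − 1 = 2.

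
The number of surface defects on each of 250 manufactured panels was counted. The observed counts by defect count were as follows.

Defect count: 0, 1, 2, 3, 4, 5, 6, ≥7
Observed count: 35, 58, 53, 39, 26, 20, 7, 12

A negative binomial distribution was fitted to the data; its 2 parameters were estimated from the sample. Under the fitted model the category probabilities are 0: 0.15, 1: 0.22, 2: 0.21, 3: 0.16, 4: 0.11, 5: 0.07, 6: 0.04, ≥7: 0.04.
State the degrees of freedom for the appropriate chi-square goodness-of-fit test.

There are k = 8 categories and 2 parameters estimated from the data, so df = 8 − 1 − 2 = 5.

5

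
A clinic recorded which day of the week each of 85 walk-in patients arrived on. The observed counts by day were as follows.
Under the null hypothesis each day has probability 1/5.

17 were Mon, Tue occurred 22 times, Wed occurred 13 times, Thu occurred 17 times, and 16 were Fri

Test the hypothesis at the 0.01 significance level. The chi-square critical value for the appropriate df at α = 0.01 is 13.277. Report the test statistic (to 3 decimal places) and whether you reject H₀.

2.471; do not reject

Under H₀ each category has probability 1/5, so each expected count is 85/5 = 17.
χ² = (17−17)²/17 + (22−17)²/17 + (13−17)²/17 + (17−17)²/17 + (16−17)²/17
   = 0.0000 + 1.4706 + 0.9412 + 0.0000 + 0.0588
Sum = 2.471
df = 4. Since 2.471 < 13.277, we do not reject H₀.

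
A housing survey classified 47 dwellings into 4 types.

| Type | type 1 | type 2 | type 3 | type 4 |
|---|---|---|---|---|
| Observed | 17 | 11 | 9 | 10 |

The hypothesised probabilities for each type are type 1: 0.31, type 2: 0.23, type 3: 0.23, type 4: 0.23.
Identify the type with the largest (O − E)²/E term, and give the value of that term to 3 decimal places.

Expected counts E_i = n·p_i: 47×0.31 = 14.57, 47×0.23 = 10.81, 47×0.23 = 10.81, 47×0.23 = 10.81.
χ² = (17−14.57)²/14.57 + (11−10.81)²/10.81 + (9−10.81)²/10.81 + (10−10.81)²/10.81
   = 0.4053 + 0.0033 + 0.3031 + 0.0607
The largest term is for type 1: 0.405.

type 1, 0.405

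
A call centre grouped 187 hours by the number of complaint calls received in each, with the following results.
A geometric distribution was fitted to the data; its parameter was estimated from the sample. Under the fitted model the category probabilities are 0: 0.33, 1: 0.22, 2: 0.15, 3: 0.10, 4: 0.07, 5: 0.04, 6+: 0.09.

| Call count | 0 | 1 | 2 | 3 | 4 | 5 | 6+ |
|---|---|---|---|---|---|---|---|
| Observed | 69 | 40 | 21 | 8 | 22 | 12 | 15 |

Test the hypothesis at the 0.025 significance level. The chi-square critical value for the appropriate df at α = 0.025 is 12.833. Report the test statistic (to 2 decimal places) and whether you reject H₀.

17.78; reject

Expected counts E_i = n·p_i: 187×0.33 = 61.71, 187×0.22 = 41.14, 187×0.15 = 28.05, 187×0.10 = 18.7, 187×0.07 = 13.09, 187×0.04 = 7.48, 187×0.09 = 16.83.
cat         O        E   (O−E)²/E
0          69    61.71      0.861
1          40    41.14      0.032
2          21    28.05      1.772
3           8     18.7      6.122
4          22    13.09      6.065
5          12     7.48      2.731
6+         15    16.83      0.199
Sum = 17.78
df = 5. Since 17.78 > 12.833, we reject H₀.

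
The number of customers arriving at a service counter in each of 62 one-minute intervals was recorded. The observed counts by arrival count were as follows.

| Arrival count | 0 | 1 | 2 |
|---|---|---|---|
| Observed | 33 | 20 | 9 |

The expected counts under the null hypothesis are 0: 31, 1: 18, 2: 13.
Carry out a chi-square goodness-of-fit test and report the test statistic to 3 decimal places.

1.582

0: (33 − 31)²/31 = 4/31 = 0.1290
1: (20 − 18)²/18 = 4/18 = 0.2222
2: (9 − 13)²/13 = 16/13 = 1.2308
Sum = 1.582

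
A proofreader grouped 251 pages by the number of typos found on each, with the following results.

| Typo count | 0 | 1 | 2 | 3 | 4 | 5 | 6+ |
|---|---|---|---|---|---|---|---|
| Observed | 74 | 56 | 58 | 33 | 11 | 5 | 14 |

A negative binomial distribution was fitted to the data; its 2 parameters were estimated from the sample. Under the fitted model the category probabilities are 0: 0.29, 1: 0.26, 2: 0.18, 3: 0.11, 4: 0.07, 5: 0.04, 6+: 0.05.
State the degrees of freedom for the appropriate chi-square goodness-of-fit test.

4

There are k = 7 categories and 2 parameters estimated from the data, so df = 7 − 1 − 2 = 4.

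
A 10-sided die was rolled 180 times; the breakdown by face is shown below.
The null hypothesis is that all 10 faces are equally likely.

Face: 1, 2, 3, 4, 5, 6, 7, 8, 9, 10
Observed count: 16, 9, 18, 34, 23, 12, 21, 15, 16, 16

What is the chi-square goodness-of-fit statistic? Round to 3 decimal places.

23.778

Under H₀ each category has probability 1/10, so each expected count is 180/10 = 18.
cat         O        E   (O−E)²/E
1          16       18     0.2222
2           9       18     4.5000
3          18       18     0.0000
4          34       18    14.2222
5          23       18     1.3889
6          12       18     2.0000
7          21       18     0.5000
8          15       18     0.5000
9          16       18     0.2222
10         16       18     0.2222
Sum = 23.778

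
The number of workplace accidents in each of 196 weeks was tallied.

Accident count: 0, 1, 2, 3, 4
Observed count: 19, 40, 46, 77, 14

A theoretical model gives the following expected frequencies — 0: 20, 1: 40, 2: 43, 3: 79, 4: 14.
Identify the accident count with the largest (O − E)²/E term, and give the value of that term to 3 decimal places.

2, 0.209

cat         O        E   (O−E)²/E
0          19       20     0.0500
1          40       40     0.0000
2          46       43     0.2093
3          77       79     0.0506
4          14       14     0.0000
The largest term is for 2: 0.209.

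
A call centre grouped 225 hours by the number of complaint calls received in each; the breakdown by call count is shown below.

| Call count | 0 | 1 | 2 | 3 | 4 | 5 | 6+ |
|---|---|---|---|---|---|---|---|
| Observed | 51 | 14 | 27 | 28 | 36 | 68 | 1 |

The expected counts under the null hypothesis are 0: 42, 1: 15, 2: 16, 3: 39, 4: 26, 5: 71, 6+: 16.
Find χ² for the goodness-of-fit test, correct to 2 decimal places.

0: (51 − 42)²/42 = 81/42 = 1.929
1: (14 − 15)²/15 = 1/15 = 0.067
2: (27 − 16)²/16 = 121/16 = 7.563
3: (28 − 39)²/39 = 121/39 = 3.103
4: (36 − 26)²/26 = 100/26 = 3.846
5: (68 − 71)²/71 = 9/71 = 0.127
6+: (1 − 16)²/16 = 225/16 = 14.063
Sum = 30.70

30.70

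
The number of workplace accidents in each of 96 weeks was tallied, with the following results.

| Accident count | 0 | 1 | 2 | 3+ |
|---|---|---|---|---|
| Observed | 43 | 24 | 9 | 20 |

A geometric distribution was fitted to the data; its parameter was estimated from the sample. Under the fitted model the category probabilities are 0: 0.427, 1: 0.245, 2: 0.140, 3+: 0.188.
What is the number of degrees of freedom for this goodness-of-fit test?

There are k = 4 categories and 1 parameter estimated from the data, so df = 4 − 1 − 1 = 2.

2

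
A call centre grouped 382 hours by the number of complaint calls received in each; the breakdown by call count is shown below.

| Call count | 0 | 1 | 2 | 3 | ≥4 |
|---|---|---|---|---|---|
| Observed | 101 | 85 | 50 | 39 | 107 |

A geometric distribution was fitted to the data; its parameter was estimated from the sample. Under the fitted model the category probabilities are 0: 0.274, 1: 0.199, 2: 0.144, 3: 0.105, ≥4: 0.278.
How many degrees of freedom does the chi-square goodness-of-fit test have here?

There are k = 5 categories and 1 parameter estimated from the data, so df = 5 − 1 − 1 = 3.

3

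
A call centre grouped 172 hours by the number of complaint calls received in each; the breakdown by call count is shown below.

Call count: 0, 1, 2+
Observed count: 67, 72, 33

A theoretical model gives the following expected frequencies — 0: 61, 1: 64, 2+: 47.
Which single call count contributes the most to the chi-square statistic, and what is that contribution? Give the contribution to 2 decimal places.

2+, 4.17

cat         O        E   (O−E)²/E
0          67       61      0.590
1          72       64      1.000
2+         33       47      4.170
The largest term is for 2+: 4.17.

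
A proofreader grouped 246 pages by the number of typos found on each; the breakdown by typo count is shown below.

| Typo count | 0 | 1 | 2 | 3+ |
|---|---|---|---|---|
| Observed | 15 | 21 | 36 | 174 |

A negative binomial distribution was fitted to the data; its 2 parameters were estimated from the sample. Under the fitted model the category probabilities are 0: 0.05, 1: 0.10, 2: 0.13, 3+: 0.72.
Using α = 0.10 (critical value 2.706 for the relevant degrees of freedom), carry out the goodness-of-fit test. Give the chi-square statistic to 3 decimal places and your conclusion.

1.680; do not reject

Expected counts E_i = n·p_i: 246×0.05 = 12.3, 246×0.10 = 24.6, 246×0.13 = 31.98, 246×0.72 = 177.12.
cat         O        E   (O−E)²/E
0          15     12.3     0.5927
1          21     24.6     0.5268
2          36    31.98     0.5053
3+        174   177.12     0.0550
Sum = 1.680
df = 1. Since 1.680 < 2.706, we do not reject H₀.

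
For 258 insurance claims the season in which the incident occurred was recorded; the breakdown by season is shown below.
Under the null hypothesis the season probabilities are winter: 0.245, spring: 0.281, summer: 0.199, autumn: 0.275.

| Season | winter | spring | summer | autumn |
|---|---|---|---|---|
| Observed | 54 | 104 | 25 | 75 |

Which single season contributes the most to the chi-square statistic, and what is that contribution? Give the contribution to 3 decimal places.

spring, 13.688

Expected counts E_i = n·p_i: 258×0.245 = 63.21, 258×0.281 = 72.498, 258×0.199 = 51.342, 258×0.275 = 70.95.
winter: (54 − 63.21)²/63.21 = 84.8241/63.21 = 1.3419
spring: (104 − 72.498)²/72.498 = 992.376004/72.498 = 13.6883
summer: (25 − 51.342)²/51.342 = 693.900964/51.342 = 13.5153
autumn: (75 − 70.95)²/70.95 = 16.4025/70.95 = 0.2312
The largest term is for spring: 13.688.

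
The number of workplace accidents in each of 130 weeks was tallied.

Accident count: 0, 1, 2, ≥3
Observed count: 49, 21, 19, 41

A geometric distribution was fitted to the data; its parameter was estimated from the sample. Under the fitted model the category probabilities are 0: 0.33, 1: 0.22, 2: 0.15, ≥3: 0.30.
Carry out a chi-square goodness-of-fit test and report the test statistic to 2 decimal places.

3.00

Expected counts E_i = n·p_i: 130×0.33 = 42.9, 130×0.22 = 28.6, 130×0.15 = 19.5, 130×0.30 = 39.
0: (49 − 42.9)²/42.9 = 37.21/42.9 = 0.867
1: (21 − 28.6)²/28.6 = 57.76/28.6 = 2.020
2: (19 − 19.5)²/19.5 = 0.25/19.5 = 0.013
≥3: (41 − 39)²/39 = 4/39 = 0.103
Sum = 3.00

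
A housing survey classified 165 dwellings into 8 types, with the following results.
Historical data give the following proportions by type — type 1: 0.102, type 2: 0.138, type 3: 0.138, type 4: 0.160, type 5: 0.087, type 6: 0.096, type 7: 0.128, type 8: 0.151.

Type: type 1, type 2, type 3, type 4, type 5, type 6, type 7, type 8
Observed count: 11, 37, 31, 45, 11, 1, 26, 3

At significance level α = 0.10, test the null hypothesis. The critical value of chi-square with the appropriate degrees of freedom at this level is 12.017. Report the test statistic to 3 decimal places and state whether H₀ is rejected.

62.083; reject

Expected counts E_i = n·p_i: 165×0.102 = 16.83, 165×0.138 = 22.77, 165×0.138 = 22.77, 165×0.160 = 26.4, 165×0.087 = 14.355, 165×0.096 = 15.84, 165×0.128 = 21.12, 165×0.151 = 24.915.
type 1: (11 − 16.83)²/16.83 = 33.9889/16.83 = 2.0195
type 2: (37 − 22.77)²/22.77 = 202.4929/22.77 = 8.8930
type 3: (31 − 22.77)²/22.77 = 67.7329/22.77 = 2.9747
type 4: (45 − 26.4)²/26.4 = 345.96/26.4 = 13.1045
type 5: (11 − 14.355)²/14.355 = 11.256025/14.355 = 0.7841
type 6: (1 − 15.84)²/15.84 = 220.2256/15.84 = 13.9031
type 7: (26 − 21.12)²/21.12 = 23.8144/21.12 = 1.1276
type 8: (3 − 24.915)²/24.915 = 480.267225/24.915 = 19.2762
Sum = 62.083
df = 7. Since 62.083 > 12.017, we reject H₀.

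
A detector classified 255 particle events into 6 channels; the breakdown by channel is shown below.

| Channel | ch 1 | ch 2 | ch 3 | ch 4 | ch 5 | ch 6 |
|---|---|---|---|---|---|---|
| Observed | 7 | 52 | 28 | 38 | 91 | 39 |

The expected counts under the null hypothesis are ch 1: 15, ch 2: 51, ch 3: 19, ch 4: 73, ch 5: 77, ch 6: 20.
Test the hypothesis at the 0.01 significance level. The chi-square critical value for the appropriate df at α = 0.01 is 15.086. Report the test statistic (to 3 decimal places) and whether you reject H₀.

ch 1: (7 − 15)²/15 = 64/15 = 4.2667
ch 2: (52 − 51)²/51 = 1/51 = 0.0196
ch 3: (28 − 19)²/19 = 81/19 = 4.2632
ch 4: (38 − 73)²/73 = 1225/73 = 16.7808
ch 5: (91 − 77)²/77 = 196/77 = 2.5455
ch 6: (39 − 20)²/20 = 361/20 = 18.0500
Sum = 45.926
df = 5. Since 45.926 > 15.086, we reject H₀.

45.926; reject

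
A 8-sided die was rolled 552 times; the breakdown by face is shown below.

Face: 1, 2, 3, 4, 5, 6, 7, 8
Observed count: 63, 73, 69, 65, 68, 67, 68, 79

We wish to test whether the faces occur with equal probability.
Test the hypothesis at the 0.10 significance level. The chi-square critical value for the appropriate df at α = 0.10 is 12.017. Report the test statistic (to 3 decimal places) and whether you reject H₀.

Under H₀ each category has probability 1/8, so each expected count is 552/8 = 69.
1: (63 − 69)²/69 = 36/69 = 0.5217
2: (73 − 69)²/69 = 16/69 = 0.2319
3: (69 − 69)²/69 = 0/69 = 0.0000
4: (65 − 69)²/69 = 16/69 = 0.2319
5: (68 − 69)²/69 = 1/69 = 0.0145
6: (67 − 69)²/69 = 4/69 = 0.0580
7: (68 − 69)²/69 = 1/69 = 0.0145
8: (79 − 69)²/69 = 100/69 = 1.4493
Sum = 2.522
df = 7. Since 2.522 < 12.017, we do not reject H₀.

2.522; do not reject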